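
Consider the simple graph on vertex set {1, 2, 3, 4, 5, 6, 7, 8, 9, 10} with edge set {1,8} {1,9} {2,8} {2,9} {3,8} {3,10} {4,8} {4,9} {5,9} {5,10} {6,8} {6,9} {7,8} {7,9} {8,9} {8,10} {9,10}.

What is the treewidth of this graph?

A width-2 tree decomposition is:
Bags: B1 = {2, 8, 9}  B2 = {8, 9, 10}  B3 = {3, 8, 10}  B4 = {5, 9, 10}  B5 = {1, 8, 9}  B6 = {4, 8, 9}  B7 = {7, 8, 9}  B8 = {6, 8, 9}
Tree: B1–B2, B2–B3, B2–B4, B2–B5, B5–B6, B6–B7, B7–B8
The largest bag has 3 vertices, giving width 2; this decomposition certifies tw(G) ≤ 2. Conversely, {1, 8, 9} is a clique of size 3, and the vertices of any clique must share a bag in every tree decomposition; so some bag has ≥ 3 vertices and tw(G) ≥ 2. Hence tw(G) = 2 exactly.

2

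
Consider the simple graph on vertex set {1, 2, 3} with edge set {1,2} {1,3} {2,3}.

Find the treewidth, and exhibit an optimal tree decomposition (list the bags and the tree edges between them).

With just one bag of size 3, the width is 3 − 1 = 2, so tw(G) ≤ 2. Conversely, {1, 2, 3} is a clique of size 3, and the vertices of any clique must share a bag in every tree decomposition; so some bag has ≥ 3 vertices and tw(G) ≥ 2. Therefore the treewidth is 2.

Treewidth 2.
One such decomposition:
Bags: B1 = {1, 2, 3}
Tree: (single bag)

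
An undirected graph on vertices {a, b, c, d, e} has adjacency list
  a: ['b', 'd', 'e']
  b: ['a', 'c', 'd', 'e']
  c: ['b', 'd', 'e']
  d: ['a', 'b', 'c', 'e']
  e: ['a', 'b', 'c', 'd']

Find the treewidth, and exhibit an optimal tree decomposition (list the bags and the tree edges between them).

Each bag holds 4 vertices, so the decomposition has width 3, which upper-bounds the treewidth. On the other hand G contains the 4-clique {b, c, d, e}. A clique must lie in a single bag of any decomposition, so no decomposition can have width below 3. Therefore the treewidth is 3.

Treewidth 3.
Bags: B1 = {a, b, d, e}  B2 = {b, c, d, e}
Tree: B1–B2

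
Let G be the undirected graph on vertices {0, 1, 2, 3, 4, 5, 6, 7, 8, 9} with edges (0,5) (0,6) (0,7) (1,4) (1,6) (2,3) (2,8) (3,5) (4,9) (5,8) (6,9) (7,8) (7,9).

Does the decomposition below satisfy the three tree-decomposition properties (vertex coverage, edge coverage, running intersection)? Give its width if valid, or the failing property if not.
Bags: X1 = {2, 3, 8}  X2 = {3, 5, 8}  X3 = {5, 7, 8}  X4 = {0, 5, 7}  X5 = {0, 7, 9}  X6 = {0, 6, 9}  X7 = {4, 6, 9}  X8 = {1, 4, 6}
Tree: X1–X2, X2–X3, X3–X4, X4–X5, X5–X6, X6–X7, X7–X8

Yes; width 2.

Every vertex of G appears in some bag (union = {0, 1, 2, 3, 4, 5, 6, 7, 8, 9}); every edge is covered by a bag; and for each vertex v the set of bags containing v is connected in the bag tree. The decomposition is therefore valid. The largest bag has 3 vertices, so the width is 2.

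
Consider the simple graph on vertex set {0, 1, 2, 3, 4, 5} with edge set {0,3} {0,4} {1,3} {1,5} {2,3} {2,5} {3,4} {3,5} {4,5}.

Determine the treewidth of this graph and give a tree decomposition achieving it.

Each bag holds 3 vertices, so the decomposition has width 2, which upper-bounds the treewidth. For the lower bound, the 3 vertices {0, 3, 4} are pairwise adjacent, and any tree decomposition puts a clique entirely inside one bag — forcing width ≥ 2. The upper and lower bounds meet at 2, so that is the treewidth.

Treewidth 2.
Bags: B1 = {3, 4, 5}  B2 = {2, 3, 5}  B3 = {0, 3, 4}  B4 = {1, 3, 5}
Tree: B1–B2, B1–B3, B1–B4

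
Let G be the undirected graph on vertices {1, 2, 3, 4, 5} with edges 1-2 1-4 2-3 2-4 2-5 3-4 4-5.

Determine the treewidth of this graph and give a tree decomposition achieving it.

Treewidth 2.
Bags: B1 = {2, 3, 4}  B2 = {2, 4, 5}  B3 = {1, 2, 4}
Tree: B1–B2, B1–B3

Each bag holds 3 vertices, so the decomposition has width 2, which upper-bounds the treewidth. Conversely, {1, 2, 4} is a clique of size 3, and the vertices of any clique must share a bag in every tree decomposition; so some bag has ≥ 3 vertices and tw(G) ≥ 2. Therefore the treewidth is 2.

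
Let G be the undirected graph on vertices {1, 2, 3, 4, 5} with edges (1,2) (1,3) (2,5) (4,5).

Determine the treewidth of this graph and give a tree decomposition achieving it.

Every bag has size at most 2, so the width is 2 − 1 = 1 and tw(G) ≤ 1. Since G has at least one edge (e.g. 4–5), it is not an edgeless graph, so tw(G) ≥ 1. The upper and lower bounds meet at 1, so that is the treewidth.

Treewidth 1.
Bags: B1 = {4, 5}  B2 = {2, 5}  B3 = {1, 2}  B4 = {1, 3}
Tree: B1–B2, B2–B3, B3–B4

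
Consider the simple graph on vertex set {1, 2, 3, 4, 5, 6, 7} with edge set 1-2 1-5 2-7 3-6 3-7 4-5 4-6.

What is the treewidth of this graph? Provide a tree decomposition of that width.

The largest bag has 3 vertices, giving width 2; this decomposition certifies tw(G) ≤ 2. For the lower bound, G contains the cycle 7–3–6–4–5–1–2–7, so G is not a forest; only forests have treewidth ≤ 1, hence tw(G) ≥ 2. Therefore the treewidth is 2.

Treewidth 2.
One such decomposition:
Bags: B1 = {3, 6, 7}  B2 = {4, 6, 7}  B3 = {4, 5, 7}  B4 = {1, 5, 7}  B5 = {1, 2, 7}
Tree: B1–B2, B2–B3, B3–B4, B4–B5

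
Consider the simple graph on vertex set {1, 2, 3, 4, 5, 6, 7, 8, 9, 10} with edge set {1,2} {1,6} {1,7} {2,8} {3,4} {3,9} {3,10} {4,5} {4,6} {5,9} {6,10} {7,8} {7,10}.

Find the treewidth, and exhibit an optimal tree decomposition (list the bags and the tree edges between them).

Every bag has size at most 3, so the width is 3 − 1 = 2 and tw(G) ≤ 2. The edges 2–8–7–1–2 form a cycle, so G is not a tree and its treewidth is at least 2. The upper and lower bounds meet at 2, so that is the treewidth.

Treewidth 2.
One such decomposition:
Bags: B1 = {1, 2, 8}  B2 = {1, 7, 8}  B3 = {1, 6, 7}  B4 = {6, 7, 10}  B5 = {4, 6, 10}  B6 = {3, 4, 10}  B7 = {3, 4, 5}  B8 = {3, 5, 9}
Tree: B1–B2, B2–B3, B3–B4, B4–B5, B5–B6, B6–B7, B7–B8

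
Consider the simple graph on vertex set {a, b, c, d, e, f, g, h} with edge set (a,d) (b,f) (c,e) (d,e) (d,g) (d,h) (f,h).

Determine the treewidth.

1

A width-1 tree decomposition is:
Bags: B1 = {a, d}  B2 = {d, g}  B3 = {d, h}  B4 = {f, h}  B5 = {d, e}  B6 = {c, e}  B7 = {b, f}
Tree: B1–B2, B1–B3, B3–B4, B1–B5, B5–B6, B4–B7
The largest bag has 2 vertices, giving width 1; this decomposition certifies tw(G) ≤ 1. Since G has at least one edge (e.g. d–a), it is not an edgeless graph, so tw(G) ≥ 1. Therefore the treewidth is 1.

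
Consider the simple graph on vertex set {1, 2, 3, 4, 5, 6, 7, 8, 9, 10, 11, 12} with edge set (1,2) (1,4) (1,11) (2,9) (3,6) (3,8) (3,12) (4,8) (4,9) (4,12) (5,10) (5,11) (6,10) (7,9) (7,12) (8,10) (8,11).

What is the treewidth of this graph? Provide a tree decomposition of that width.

Treewidth 3.
One such decomposition:
Bags: B1 = {1, 2, 7, 9}  B2 = {1, 4, 7, 9}  B3 = {1, 4, 7, 12}  B4 = {1, 4, 11, 12}  B5 = {4, 8, 11, 12}  B6 = {3, 8, 11, 12}  B7 = {3, 5, 8, 11}  B8 = {3, 5, 8, 10}  B9 = {3, 5, 6, 10}
Tree: B1–B2, B2–B3, B3–B4, B4–B5, B5–B6, B6–B7, B7–B8, B8–B9

Every bag has size at most 4, so the width is 4 − 1 = 3 and tw(G) ≤ 3. For the lower bound: the 4 vertex sets {2,7,9}, {1}, {4}, {3,8,11,12} are disjoint, each induces a connected subgraph, and every pair is joined by at least one edge of G. Contracting each set to a single vertex therefore yields K_{4} as a minor, and since treewidth is minor-monotone, tw(G) ≥ tw(K_{4}) = 3. Therefore the treewidth is 3.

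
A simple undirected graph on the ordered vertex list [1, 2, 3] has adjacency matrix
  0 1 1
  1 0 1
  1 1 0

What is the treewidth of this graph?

2

A width-2 tree decomposition is:
Bags: B1 = {1, 2, 3}
Tree: (single bag)
A single bag containing all 3 vertices is trivially a valid decomposition of width 2. For the lower bound, the 3 vertices {1, 2, 3} are pairwise adjacent, and any tree decomposition puts a clique entirely inside one bag — forcing width ≥ 2. The upper and lower bounds meet at 2, so that is the treewidth.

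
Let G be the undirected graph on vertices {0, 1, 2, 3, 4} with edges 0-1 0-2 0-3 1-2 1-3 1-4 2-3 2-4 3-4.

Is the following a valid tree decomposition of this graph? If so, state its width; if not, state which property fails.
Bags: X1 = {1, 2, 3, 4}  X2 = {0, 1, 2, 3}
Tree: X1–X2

Yes; width 3.

Vertex coverage: the bags together contain {0, 1, 2, 3, 4}, the full vertex set. Edge coverage: each edge of G has both endpoints in at least one bag. Running intersection: for every vertex, the bags containing it form a connected subtree. All three properties hold, so this is a valid tree decomposition of width max|bag| − 1 = 3, and hence tw(G) ≤ 3.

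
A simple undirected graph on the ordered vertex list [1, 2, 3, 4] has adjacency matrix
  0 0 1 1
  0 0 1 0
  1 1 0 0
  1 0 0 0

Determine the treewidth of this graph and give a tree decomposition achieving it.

Treewidth 1.
One such decomposition:
Bags: B1 = {1, 4}  B2 = {1, 3}  B3 = {2, 3}
Tree: B1–B2, B2–B3

Every bag has size at most 2, so the width is 2 − 1 = 1 and tw(G) ≤ 1. Since G has at least one edge (e.g. 4–1), it is not an edgeless graph, so tw(G) ≥ 1. Combining the bounds, tw(G) = 1.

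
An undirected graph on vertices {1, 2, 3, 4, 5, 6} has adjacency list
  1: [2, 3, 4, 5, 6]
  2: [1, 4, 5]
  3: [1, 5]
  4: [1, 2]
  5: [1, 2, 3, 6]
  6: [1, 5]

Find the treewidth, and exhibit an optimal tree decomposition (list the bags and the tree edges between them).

Each bag holds 3 vertices, so the decomposition has width 2, which upper-bounds the treewidth. For the lower bound, the 3 vertices {1, 2, 4} are pairwise adjacent, and any tree decomposition puts a clique entirely inside one bag — forcing width ≥ 2. Therefore the treewidth is 2.

Treewidth 2.
One such decomposition:
Bags: B1 = {1, 2, 5}  B2 = {1, 3, 5}  B3 = {1, 2, 4}  B4 = {1, 5, 6}
Tree: B1–B2, B1–B3, B2–B4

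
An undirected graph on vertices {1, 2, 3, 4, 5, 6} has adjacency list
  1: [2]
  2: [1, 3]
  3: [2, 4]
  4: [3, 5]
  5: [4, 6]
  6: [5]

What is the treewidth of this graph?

A width-1 tree decomposition is:
Bags: B1 = {1, 2}  B2 = {2, 3}  B3 = {3, 4}  B4 = {4, 5}  B5 = {5, 6}
Tree: B1–B2, B2–B3, B3–B4, B4–B5
The largest bag has 2 vertices, giving width 1; this decomposition certifies tw(G) ≤ 1. Since G has at least one edge (e.g. 1–2), it is not an edgeless graph, so tw(G) ≥ 1. Combining the bounds, tw(G) = 1.

1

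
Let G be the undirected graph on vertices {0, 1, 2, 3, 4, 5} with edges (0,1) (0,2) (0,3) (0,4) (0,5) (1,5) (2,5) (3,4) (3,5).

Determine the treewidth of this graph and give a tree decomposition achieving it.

Treewidth 2.
One such decomposition:
Bags: B1 = {0, 2, 5}  B2 = {0, 3, 5}  B3 = {0, 3, 4}  B4 = {0, 1, 5}
Tree: B1–B2, B2–B3, B1–B4

Every bag has size at most 3, so the width is 3 − 1 = 2 and tw(G) ≤ 2. On the other hand G contains the 3-clique {0, 3, 4}. A clique must lie in a single bag of any decomposition, so no decomposition can have width below 2. Combining the bounds, tw(G) = 2.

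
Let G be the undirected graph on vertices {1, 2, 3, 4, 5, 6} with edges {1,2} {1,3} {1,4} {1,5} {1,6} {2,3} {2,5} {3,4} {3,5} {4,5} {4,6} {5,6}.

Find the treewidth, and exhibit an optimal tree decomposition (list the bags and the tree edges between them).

Every bag has size at most 4, so the width is 4 − 1 = 3 and tw(G) ≤ 3. For the lower bound, the 4 vertices {1, 2, 3, 5} are pairwise adjacent, and any tree decomposition puts a clique entirely inside one bag — forcing width ≥ 3. Therefore the treewidth is 3.

Treewidth 3.
One such decomposition:
Bags: B1 = {1, 4, 5, 6}  B2 = {1, 3, 4, 5}  B3 = {1, 2, 3, 5}
Tree: B1–B2, B2–B3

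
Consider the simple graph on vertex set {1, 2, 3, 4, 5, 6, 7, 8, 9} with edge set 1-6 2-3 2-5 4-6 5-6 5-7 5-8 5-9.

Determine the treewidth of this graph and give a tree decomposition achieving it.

Treewidth 1.
Bags: B1 = {2, 5}  B2 = {5, 9}  B3 = {5, 6}  B4 = {4, 6}  B5 = {5, 7}  B6 = {2, 3}  B7 = {5, 8}  B8 = {1, 6}
Tree: B1–B2, B2–B3, B3–B4, B2–B5, B1–B6, B2–B7, B4–B8

Every bag has size at most 2, so the width is 2 − 1 = 1 and tw(G) ≤ 1. Any graph with an edge has treewidth ≥ 1, and G has the edge 5–2. Therefore the treewidth is 1.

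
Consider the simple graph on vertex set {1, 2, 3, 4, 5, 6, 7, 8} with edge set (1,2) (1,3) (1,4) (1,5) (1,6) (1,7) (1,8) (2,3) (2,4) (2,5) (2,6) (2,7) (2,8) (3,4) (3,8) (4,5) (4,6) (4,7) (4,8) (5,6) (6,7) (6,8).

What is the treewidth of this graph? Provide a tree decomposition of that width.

Every bag has size at most 5, so the width is 5 − 1 = 4 and tw(G) ≤ 4. On the other hand G contains the 5-clique {1, 2, 3, 4, 8}. A clique must lie in a single bag of any decomposition, so no decomposition can have width below 4. Combining the bounds, tw(G) = 4.

Treewidth 4.
One such decomposition:
Bags: B1 = {1, 2, 4, 6, 7}  B2 = {1, 2, 4, 5, 6}  B3 = {1, 2, 4, 6, 8}  B4 = {1, 2, 3, 4, 8}
Tree: B1–B2, B1–B3, B3–B4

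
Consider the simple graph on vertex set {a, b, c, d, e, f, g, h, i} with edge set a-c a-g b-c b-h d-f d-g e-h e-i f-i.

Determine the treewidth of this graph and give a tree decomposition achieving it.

Each bag holds 3 vertices, so the decomposition has width 2, which upper-bounds the treewidth. Since f–d–g–a–c–b–h–e–i–f is a cycle in G, G is not acyclic. Forests are exactly the graphs of treewidth ≤ 1, so tw(G) ≥ 2. Hence tw(G) = 2 exactly.

Treewidth 2.
Bags: B1 = {d, f, g}  B2 = {a, f, g}  B3 = {a, c, f}  B4 = {b, c, f}  B5 = {b, f, h}  B6 = {e, f, h}  B7 = {e, f, i}
Tree: B1–B2, B2–B3, B3–B4, B4–B5, B5–B6, B6–B7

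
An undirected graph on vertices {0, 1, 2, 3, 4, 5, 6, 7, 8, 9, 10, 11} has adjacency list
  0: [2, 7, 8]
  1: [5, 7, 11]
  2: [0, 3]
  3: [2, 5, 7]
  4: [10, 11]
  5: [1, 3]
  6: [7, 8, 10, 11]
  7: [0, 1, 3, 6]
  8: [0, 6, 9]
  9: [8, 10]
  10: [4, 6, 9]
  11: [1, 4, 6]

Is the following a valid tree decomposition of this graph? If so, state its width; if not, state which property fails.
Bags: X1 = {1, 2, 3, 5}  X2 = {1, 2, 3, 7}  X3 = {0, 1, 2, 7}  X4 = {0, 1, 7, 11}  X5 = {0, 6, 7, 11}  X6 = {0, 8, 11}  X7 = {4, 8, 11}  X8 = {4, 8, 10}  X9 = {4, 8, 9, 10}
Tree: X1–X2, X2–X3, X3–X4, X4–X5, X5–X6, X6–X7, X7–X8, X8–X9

No — edge (6,8) lies in no bag.

A tree decomposition must satisfy three properties: every vertex lies in some bag; for every edge, both endpoints lie together in some bag; and for every vertex, the bags containing it form a connected subtree. Here edge (6,8) lies in no bag, so the decomposition is invalid.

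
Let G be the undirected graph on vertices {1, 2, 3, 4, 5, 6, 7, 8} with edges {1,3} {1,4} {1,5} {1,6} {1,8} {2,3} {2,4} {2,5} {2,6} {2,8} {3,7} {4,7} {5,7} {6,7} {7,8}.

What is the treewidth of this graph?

3

A width-3 tree decomposition is:
Bags: B1 = {1, 2, 7, 8}  B2 = {1, 2, 4, 7}  B3 = {1, 2, 6, 7}  B4 = {1, 2, 3, 7}  B5 = {1, 2, 5, 7}
Tree: B1–B2, B2–B3, B3–B4, B4–B5
The largest bag has 4 vertices, giving width 3; this decomposition certifies tw(G) ≤ 3. For the lower bound: the 4 vertex sets {7,8}, {1,4}, {2}, {6} are disjoint, each induces a connected subgraph, and every pair is joined by at least one edge of G. Contracting each set to a single vertex therefore yields K_{4} as a minor, and since treewidth is minor-monotone, tw(G) ≥ tw(K_{4}) = 3. The upper and lower bounds meet at 3, so that is the treewidth.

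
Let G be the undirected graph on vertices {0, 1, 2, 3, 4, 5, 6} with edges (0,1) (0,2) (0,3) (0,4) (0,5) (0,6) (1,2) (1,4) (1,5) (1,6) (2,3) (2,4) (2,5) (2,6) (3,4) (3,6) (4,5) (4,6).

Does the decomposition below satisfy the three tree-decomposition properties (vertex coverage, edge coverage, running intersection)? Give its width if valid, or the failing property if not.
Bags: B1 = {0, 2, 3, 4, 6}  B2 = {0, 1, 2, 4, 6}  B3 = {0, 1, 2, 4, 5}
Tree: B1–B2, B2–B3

Yes; width 4.

Vertex coverage: the bags together contain {0, 1, 2, 3, 4, 5, 6}, the full vertex set. Edge coverage: each edge of G has both endpoints in at least one bag. Running intersection: for every vertex, the bags containing it form a connected subtree. All three properties hold, so this is a valid tree decomposition of width max|bag| − 1 = 4, and hence tw(G) ≤ 4.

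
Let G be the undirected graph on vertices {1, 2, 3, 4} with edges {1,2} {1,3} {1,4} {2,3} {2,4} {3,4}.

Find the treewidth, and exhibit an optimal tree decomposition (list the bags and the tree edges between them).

With just one bag of size 4, the width is 4 − 1 = 3, so tw(G) ≤ 3. For the lower bound, the 4 vertices {1, 2, 3, 4} are pairwise adjacent, and any tree decomposition puts a clique entirely inside one bag — forcing width ≥ 3. Therefore the treewidth is 3.

Treewidth 3.
One optimal decomposition is:
Bags: B1 = {1, 2, 3, 4}
Tree: (single bag)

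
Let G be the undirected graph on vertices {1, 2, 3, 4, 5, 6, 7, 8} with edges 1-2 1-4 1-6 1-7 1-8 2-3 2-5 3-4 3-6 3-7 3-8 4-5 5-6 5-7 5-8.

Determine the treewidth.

3

A width-3 tree decomposition is:
Bags: B1 = {1, 3, 5, 8}  B2 = {1, 2, 3, 5}  B3 = {1, 3, 5, 7}  B4 = {1, 3, 5, 6}  B5 = {1, 3, 4, 5}
Tree: B1–B2, B2–B3, B3–B4, B4–B5
The largest bag has 4 vertices, giving width 3; this decomposition certifies tw(G) ≤ 3. For the lower bound: the 4 vertex sets {1,8}, {2,5}, {3}, {7} are disjoint, each induces a connected subgraph, and every pair is joined by at least one edge of G. Contracting each set to a single vertex therefore yields K_{4} as a minor, and since treewidth is minor-monotone, tw(G) ≥ tw(K_{4}) = 3. The upper and lower bounds meet at 3, so that is the treewidth.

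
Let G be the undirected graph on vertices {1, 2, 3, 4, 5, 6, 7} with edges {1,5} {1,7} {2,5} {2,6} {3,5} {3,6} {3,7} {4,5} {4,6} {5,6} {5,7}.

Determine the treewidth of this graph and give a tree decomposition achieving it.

Treewidth 2.
Bags: B1 = {2, 5, 6}  B2 = {3, 5, 6}  B3 = {3, 5, 7}  B4 = {1, 5, 7}  B5 = {4, 5, 6}
Tree: B1–B2, B2–B3, B3–B4, B2–B5

Every bag has size at most 3, so the width is 3 − 1 = 2 and tw(G) ≤ 2. For the lower bound, the 3 vertices {1, 5, 7} are pairwise adjacent, and any tree decomposition puts a clique entirely inside one bag — forcing width ≥ 2. Combining the bounds, tw(G) = 2.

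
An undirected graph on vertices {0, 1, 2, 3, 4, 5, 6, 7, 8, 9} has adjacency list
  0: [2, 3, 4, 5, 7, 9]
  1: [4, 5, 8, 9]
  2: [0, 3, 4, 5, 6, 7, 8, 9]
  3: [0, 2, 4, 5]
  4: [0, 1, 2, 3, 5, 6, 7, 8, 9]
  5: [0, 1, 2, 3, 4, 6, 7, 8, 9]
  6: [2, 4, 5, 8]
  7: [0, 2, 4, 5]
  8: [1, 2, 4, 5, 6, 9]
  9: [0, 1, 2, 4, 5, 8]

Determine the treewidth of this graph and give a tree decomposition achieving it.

Each bag holds 5 vertices, so the decomposition has width 4, which upper-bounds the treewidth. For the lower bound, the 5 vertices {1, 4, 5, 8, 9} are pairwise adjacent, and any tree decomposition puts a clique entirely inside one bag — forcing width ≥ 4. The upper and lower bounds meet at 4, so that is the treewidth.

Treewidth 4.
One such decomposition:
Bags: B1 = {0, 2, 4, 5, 9}  B2 = {2, 4, 5, 8, 9}  B3 = {0, 2, 4, 5, 7}  B4 = {2, 4, 5, 6, 8}  B5 = {0, 2, 3, 4, 5}  B6 = {1, 4, 5, 8, 9}
Tree: B1–B2, B1–B3, B2–B4, B3–B5, B2–B6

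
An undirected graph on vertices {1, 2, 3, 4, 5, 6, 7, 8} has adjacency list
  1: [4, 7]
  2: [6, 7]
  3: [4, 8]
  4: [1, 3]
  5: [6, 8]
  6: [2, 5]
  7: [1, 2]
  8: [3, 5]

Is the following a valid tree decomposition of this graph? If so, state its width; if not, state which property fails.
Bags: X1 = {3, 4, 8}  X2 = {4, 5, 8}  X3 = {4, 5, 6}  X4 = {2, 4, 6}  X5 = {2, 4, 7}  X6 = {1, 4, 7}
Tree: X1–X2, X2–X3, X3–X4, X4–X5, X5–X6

Yes; width 2.

Every vertex of G appears in some bag (union = {1, 2, 3, 4, 5, 6, 7, 8}); every edge is covered by a bag; and for each vertex v the set of bags containing v is connected in the bag tree. The decomposition is therefore valid. The largest bag has 3 vertices, so the width is 2.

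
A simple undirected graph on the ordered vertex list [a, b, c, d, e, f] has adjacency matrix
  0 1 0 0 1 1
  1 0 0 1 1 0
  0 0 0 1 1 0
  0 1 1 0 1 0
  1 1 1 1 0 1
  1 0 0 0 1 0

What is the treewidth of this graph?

A width-2 tree decomposition is:
Bags: B1 = {c, d, e}  B2 = {b, d, e}  B3 = {a, b, e}  B4 = {a, e, f}
Tree: B1–B2, B2–B3, B3–B4
The largest bag has 3 vertices, giving width 2; this decomposition certifies tw(G) ≤ 2. Conversely, {c, d, e} is a clique of size 3, and the vertices of any clique must share a bag in every tree decomposition; so some bag has ≥ 3 vertices and tw(G) ≥ 2. The upper and lower bounds meet at 2, so that is the treewidth.

2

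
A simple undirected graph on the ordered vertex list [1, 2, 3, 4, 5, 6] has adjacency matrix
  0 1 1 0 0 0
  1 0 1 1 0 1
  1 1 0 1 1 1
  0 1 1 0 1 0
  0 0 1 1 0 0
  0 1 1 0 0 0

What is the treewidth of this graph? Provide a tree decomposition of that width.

Treewidth 2.
Bags: B1 = {2, 3, 6}  B2 = {1, 2, 3}  B3 = {2, 3, 4}  B4 = {3, 4, 5}
Tree: B1–B2, B1–B3, B3–B4

Every bag has size at most 3, so the width is 3 − 1 = 2 and tw(G) ≤ 2. On the other hand G contains the 3-clique {1, 2, 3}. A clique must lie in a single bag of any decomposition, so no decomposition can have width below 2. Therefore the treewidth is 2.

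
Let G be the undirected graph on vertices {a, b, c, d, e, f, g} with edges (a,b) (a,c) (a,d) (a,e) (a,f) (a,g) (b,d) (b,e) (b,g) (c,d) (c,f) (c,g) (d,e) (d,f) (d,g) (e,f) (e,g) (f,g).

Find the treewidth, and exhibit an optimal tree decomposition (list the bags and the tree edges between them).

Treewidth 4.
One such decomposition:
Bags: B1 = {a, d, e, f, g}  B2 = {a, c, d, f, g}  B3 = {a, b, d, e, g}
Tree: B1–B2, B1–B3

The largest bag has 5 vertices, giving width 4; this decomposition certifies tw(G) ≤ 4. For the lower bound, the 5 vertices {a, d, e, f, g} are pairwise adjacent, and any tree decomposition puts a clique entirely inside one bag — forcing width ≥ 4. Hence tw(G) = 4 exactly.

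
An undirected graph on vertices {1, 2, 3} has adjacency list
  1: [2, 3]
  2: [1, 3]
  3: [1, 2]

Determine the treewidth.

A width-2 tree decomposition is:
Bags: B1 = {1, 2, 3}
Tree: (single bag)
A single bag containing all 3 vertices is trivially a valid decomposition of width 2. For the lower bound, the 3 vertices {1, 2, 3} are pairwise adjacent, and any tree decomposition puts a clique entirely inside one bag — forcing width ≥ 2. Hence tw(G) = 2 exactly.

2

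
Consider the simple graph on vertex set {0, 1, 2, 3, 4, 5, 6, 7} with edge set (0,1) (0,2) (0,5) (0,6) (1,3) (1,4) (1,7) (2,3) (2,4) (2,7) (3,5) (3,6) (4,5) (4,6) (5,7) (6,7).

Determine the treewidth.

4

A width-4 tree decomposition is:
Bags: B1 = {0, 1, 3, 4, 7}  B2 = {0, 3, 4, 5, 7}  B3 = {0, 2, 3, 4, 7}  B4 = {0, 3, 4, 6, 7}
Tree: B1–B2, B2–B3, B3–B4
Each bag holds 5 vertices, so the decomposition has width 4, which upper-bounds the treewidth. For the lower bound: the 5 vertex sets {0,1}, {5,7}, {2,3}, {4}, {6} are disjoint, each induces a connected subgraph, and every pair is joined by at least one edge of G. Contracting each set to a single vertex therefore yields K_{5} as a minor, and since treewidth is minor-monotone, tw(G) ≥ tw(K_{5}) = 4. Hence tw(G) = 4 exactly.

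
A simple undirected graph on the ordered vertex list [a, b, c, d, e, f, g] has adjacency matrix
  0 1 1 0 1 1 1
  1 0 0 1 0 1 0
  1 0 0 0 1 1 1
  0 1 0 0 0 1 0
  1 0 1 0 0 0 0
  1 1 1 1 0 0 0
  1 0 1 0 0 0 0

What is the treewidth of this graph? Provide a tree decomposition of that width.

Treewidth 2.
Bags: B1 = {a, b, f}  B2 = {a, c, f}  B3 = {a, c, g}  B4 = {b, d, f}  B5 = {a, c, e}
Tree: B1–B2, B2–B3, B1–B4, B2–B5

Every bag has size at most 3, so the width is 3 − 1 = 2 and tw(G) ≤ 2. On the other hand G contains the 3-clique {b, d, f}. A clique must lie in a single bag of any decomposition, so no decomposition can have width below 2. The upper and lower bounds meet at 2, so that is the treewidth.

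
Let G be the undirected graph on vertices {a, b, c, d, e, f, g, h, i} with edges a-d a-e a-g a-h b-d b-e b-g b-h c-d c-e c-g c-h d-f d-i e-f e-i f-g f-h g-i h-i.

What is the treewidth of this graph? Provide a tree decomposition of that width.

Treewidth 4.
One such decomposition:
Bags: B1 = {d, e, g, h, i}  B2 = {d, e, f, g, h}  B3 = {a, d, e, g, h}  B4 = {b, d, e, g, h}  B5 = {c, d, e, g, h}
Tree: B1–B2, B2–B3, B3–B4, B4–B5

Every bag has size at most 5, so the width is 5 − 1 = 4 and tw(G) ≤ 4. For the lower bound: the 5 vertex sets {e,i}, {d,f}, {a,g}, {h}, {b} are disjoint, each induces a connected subgraph, and every pair is joined by at least one edge of G. Contracting each set to a single vertex therefore yields K_{5} as a minor, and since treewidth is minor-monotone, tw(G) ≥ tw(K_{5}) = 4. The upper and lower bounds meet at 4, so that is the treewidth.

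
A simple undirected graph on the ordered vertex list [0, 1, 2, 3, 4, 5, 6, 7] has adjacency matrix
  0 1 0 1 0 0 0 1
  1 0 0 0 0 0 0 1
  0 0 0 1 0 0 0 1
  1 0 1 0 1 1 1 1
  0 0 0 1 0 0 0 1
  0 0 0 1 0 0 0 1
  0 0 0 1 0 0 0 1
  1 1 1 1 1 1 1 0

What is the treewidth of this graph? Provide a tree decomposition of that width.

Treewidth 2.
Bags: B1 = {3, 6, 7}  B2 = {2, 3, 7}  B3 = {3, 5, 7}  B4 = {3, 4, 7}  B5 = {0, 3, 7}  B6 = {0, 1, 7}
Tree: B1–B2, B2–B3, B2–B4, B3–B5, B5–B6

Every bag has size at most 3, so the width is 3 − 1 = 2 and tw(G) ≤ 2. For the lower bound, the 3 vertices {0, 1, 7} are pairwise adjacent, and any tree decomposition puts a clique entirely inside one bag — forcing width ≥ 2. Hence tw(G) = 2 exactly.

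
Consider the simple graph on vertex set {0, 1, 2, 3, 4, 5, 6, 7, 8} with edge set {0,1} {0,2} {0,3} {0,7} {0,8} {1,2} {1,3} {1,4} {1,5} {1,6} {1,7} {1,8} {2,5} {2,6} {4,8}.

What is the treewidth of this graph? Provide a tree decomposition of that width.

Treewidth 2.
Bags: B1 = {1, 4, 8}  B2 = {0, 1, 8}  B3 = {0, 1, 7}  B4 = {0, 1, 2}  B5 = {1, 2, 5}  B6 = {1, 2, 6}  B7 = {0, 1, 3}
Tree: B1–B2, B2–B3, B2–B4, B4–B5, B4–B6, B3–B7

The largest bag has 3 vertices, giving width 2; this decomposition certifies tw(G) ≤ 2. Conversely, {0, 1, 8} is a clique of size 3, and the vertices of any clique must share a bag in every tree decomposition; so some bag has ≥ 3 vertices and tw(G) ≥ 2. Combining the bounds, tw(G) = 2.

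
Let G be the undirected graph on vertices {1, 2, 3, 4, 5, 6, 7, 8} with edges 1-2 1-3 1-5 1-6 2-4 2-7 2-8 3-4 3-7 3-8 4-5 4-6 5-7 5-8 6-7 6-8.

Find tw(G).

4

A width-4 tree decomposition is:
Bags: B1 = {1, 4, 6, 7, 8}  B2 = {1, 2, 4, 7, 8}  B3 = {1, 4, 5, 7, 8}  B4 = {1, 3, 4, 7, 8}
Tree: B1–B2, B2–B3, B3–B4
Each bag holds 5 vertices, so the decomposition has width 4, which upper-bounds the treewidth. For the lower bound: the 5 vertex sets {1,6}, {2,4}, {5,7}, {8}, {3} are disjoint, each induces a connected subgraph, and every pair is joined by at least one edge of G. Contracting each set to a single vertex therefore yields K_{5} as a minor, and since treewidth is minor-monotone, tw(G) ≥ tw(K_{5}) = 4. The upper and lower bounds meet at 4, so that is the treewidth.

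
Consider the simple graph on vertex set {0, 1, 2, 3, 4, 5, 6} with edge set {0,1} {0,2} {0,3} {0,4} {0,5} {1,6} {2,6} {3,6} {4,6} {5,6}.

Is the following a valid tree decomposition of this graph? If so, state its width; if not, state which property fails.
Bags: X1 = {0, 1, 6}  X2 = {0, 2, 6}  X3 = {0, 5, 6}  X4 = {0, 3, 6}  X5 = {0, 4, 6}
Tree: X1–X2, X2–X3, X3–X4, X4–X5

Every vertex of G appears in some bag (union = {0, 1, 2, 3, 4, 5, 6}); every edge is covered by a bag; and for each vertex v the set of bags containing v is connected in the bag tree. The decomposition is therefore valid. The largest bag has 3 vertices, so the width is 2.

Yes; width 2.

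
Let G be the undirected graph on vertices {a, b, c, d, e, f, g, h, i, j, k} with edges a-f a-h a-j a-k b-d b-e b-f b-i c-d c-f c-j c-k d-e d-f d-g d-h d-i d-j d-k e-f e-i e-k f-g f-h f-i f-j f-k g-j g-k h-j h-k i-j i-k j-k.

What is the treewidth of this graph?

4

A width-4 tree decomposition is:
Bags: B1 = {d, f, i, j, k}  B2 = {d, f, h, j, k}  B3 = {d, e, f, i, k}  B4 = {d, f, g, j, k}  B5 = {b, d, e, f, i}  B6 = {c, d, f, j, k}  B7 = {a, f, h, j, k}
Tree: B1–B2, B1–B3, B1–B4, B3–B5, B2–B6, B2–B7
The largest bag has 5 vertices, giving width 4; this decomposition certifies tw(G) ≤ 4. On the other hand G contains the 5-clique {d, f, g, j, k}. A clique must lie in a single bag of any decomposition, so no decomposition can have width below 4. Therefore the treewidth is 4.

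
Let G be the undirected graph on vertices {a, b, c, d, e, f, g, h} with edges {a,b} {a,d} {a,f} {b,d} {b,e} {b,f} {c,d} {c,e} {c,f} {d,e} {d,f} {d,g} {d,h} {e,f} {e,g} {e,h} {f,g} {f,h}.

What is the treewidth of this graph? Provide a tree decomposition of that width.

Each bag holds 4 vertices, so the decomposition has width 3, which upper-bounds the treewidth. Conversely, {d, e, f, g} is a clique of size 4, and the vertices of any clique must share a bag in every tree decomposition; so some bag has ≥ 4 vertices and tw(G) ≥ 3. Hence tw(G) = 3 exactly.

Treewidth 3.
One such decomposition:
Bags: B1 = {c, d, e, f}  B2 = {b, d, e, f}  B3 = {a, b, d, f}  B4 = {d, e, f, h}  B5 = {d, e, f, g}
Tree: B1–B2, B2–B3, B2–B4, B2–B5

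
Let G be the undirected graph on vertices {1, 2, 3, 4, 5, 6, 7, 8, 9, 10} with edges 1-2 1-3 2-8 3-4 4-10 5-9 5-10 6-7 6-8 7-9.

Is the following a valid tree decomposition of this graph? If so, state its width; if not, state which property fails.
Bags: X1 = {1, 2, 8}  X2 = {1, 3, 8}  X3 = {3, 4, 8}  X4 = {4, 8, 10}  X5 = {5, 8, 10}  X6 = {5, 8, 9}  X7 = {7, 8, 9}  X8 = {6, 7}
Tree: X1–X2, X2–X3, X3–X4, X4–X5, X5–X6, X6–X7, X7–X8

No — edge (8,6) lies in no bag.

A tree decomposition must satisfy three properties: every vertex lies in some bag; for every edge, both endpoints lie together in some bag; and for every vertex, the bags containing it form a connected subtree. Here edge (8,6) lies in no bag, so the decomposition is invalid.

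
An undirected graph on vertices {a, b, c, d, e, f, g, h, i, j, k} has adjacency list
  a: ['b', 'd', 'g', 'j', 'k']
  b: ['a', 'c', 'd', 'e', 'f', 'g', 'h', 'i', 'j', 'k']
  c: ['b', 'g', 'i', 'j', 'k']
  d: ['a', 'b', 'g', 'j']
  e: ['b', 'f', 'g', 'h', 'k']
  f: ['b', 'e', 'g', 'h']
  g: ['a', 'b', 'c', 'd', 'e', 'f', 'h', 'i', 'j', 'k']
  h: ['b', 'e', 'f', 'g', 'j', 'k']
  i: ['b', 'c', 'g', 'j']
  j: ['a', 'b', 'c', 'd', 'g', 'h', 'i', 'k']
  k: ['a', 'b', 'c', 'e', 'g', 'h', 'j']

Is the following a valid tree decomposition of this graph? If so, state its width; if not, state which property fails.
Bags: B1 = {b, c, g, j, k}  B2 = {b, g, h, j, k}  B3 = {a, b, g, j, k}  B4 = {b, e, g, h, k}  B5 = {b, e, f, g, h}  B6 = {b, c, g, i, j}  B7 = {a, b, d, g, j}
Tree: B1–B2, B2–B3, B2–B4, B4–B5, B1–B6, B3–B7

Checking the three conditions: (i) the bags cover all of {a, b, c, d, e, f, g, h, i, j, k}; (ii) for each edge, some bag contains both endpoints; (iii) the bags containing any fixed vertex form a subtree. All hold, so the decomposition is valid with width 5 − 1 = 4.

Yes; width 4.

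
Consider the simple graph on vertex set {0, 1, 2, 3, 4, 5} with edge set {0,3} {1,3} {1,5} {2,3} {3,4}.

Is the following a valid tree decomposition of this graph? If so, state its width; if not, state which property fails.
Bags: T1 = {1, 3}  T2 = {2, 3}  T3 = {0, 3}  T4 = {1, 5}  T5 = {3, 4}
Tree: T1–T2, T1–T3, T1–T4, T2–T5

Yes; width 1.

Vertex coverage: the bags together contain {0, 1, 2, 3, 4, 5}, the full vertex set. Edge coverage: each edge of G has both endpoints in at least one bag. Running intersection: for every vertex, the bags containing it form a connected subtree. All three properties hold, so this is a valid tree decomposition of width max|bag| − 1 = 1, and hence tw(G) ≤ 1.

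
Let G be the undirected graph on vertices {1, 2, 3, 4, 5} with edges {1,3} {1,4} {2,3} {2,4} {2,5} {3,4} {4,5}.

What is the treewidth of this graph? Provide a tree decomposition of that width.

Treewidth 2.
One optimal decomposition is:
Bags: B1 = {2, 3, 4}  B2 = {2, 4, 5}  B3 = {1, 3, 4}
Tree: B1–B2, B1–B3

Each bag holds 3 vertices, so the decomposition has width 2, which upper-bounds the treewidth. For the lower bound, the 3 vertices {1, 3, 4} are pairwise adjacent, and any tree decomposition puts a clique entirely inside one bag — forcing width ≥ 2. Hence tw(G) = 2 exactly.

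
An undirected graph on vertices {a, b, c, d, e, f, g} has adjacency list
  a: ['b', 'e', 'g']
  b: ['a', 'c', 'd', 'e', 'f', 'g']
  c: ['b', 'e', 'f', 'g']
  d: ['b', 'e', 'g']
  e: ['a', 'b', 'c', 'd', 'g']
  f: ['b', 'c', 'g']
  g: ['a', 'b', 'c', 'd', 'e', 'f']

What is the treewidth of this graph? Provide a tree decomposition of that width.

Treewidth 3.
One optimal decomposition is:
Bags: B1 = {a, b, e, g}  B2 = {b, c, e, g}  B3 = {b, d, e, g}  B4 = {b, c, f, g}
Tree: B1–B2, B1–B3, B2–B4

The largest bag has 4 vertices, giving width 3; this decomposition certifies tw(G) ≤ 3. On the other hand G contains the 4-clique {b, d, e, g}. A clique must lie in a single bag of any decomposition, so no decomposition can have width below 3. Combining the bounds, tw(G) = 3.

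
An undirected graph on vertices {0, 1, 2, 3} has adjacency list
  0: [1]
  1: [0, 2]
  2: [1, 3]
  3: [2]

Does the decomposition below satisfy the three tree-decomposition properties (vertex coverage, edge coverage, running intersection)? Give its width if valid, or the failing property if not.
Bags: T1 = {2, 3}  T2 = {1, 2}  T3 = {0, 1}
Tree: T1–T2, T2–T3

Yes; width 1.

Every vertex of G appears in some bag (union = {0, 1, 2, 3}); every edge is covered by a bag; and for each vertex v the set of bags containing v is connected in the bag tree. The decomposition is therefore valid. The largest bag has 2 vertices, so the width is 1.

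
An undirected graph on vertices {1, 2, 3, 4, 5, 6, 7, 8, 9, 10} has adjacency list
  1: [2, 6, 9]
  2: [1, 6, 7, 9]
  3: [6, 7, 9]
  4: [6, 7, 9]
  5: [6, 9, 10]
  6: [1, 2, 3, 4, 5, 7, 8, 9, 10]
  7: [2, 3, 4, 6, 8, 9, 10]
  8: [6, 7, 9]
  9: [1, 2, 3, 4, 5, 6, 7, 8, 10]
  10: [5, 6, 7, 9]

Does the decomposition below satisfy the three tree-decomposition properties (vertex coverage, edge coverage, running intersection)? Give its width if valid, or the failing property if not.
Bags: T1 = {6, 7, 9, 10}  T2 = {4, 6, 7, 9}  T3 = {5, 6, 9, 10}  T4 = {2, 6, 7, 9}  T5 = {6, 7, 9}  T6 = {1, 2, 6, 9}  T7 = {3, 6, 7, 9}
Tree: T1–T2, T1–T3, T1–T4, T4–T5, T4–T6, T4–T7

No — vertex 8 appears in no bag.

A tree decomposition must satisfy three properties: every vertex lies in some bag; for every edge, both endpoints lie together in some bag; and for every vertex, the bags containing it form a connected subtree. Here vertex 8 appears in no bag, so the decomposition is invalid.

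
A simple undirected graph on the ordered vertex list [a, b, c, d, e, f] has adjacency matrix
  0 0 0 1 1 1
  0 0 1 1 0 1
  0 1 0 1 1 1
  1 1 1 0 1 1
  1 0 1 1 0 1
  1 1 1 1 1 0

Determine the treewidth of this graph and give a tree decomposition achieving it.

The largest bag has 4 vertices, giving width 3; this decomposition certifies tw(G) ≤ 3. Conversely, {c, d, e, f} is a clique of size 4, and the vertices of any clique must share a bag in every tree decomposition; so some bag has ≥ 4 vertices and tw(G) ≥ 3. Combining the bounds, tw(G) = 3.

Treewidth 3.
Bags: B1 = {c, d, e, f}  B2 = {b, c, d, f}  B3 = {a, d, e, f}
Tree: B1–B2, B1–B3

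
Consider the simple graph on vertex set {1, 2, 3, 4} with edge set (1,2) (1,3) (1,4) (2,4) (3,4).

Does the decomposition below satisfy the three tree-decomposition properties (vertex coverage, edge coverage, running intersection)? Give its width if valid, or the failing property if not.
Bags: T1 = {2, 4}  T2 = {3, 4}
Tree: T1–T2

A tree decomposition must satisfy three properties: every vertex lies in some bag; for every edge, both endpoints lie together in some bag; and for every vertex, the bags containing it form a connected subtree. Here vertex 1 appears in no bag, so the decomposition is invalid.

No — vertex 1 appears in no bag.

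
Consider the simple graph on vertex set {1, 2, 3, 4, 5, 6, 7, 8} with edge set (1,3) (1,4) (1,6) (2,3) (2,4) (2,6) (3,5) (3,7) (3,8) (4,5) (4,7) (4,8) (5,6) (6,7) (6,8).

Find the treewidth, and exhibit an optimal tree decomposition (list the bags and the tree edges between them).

Treewidth 3.
Bags: B1 = {3, 4, 6, 7}  B2 = {3, 4, 6, 8}  B3 = {2, 3, 4, 6}  B4 = {1, 3, 4, 6}  B5 = {3, 4, 5, 6}
Tree: B1–B2, B2–B3, B3–B4, B4–B5

Every bag has size at most 4, so the width is 4 − 1 = 3 and tw(G) ≤ 3. For the lower bound: the 4 vertex sets {3,7}, {4,8}, {6}, {2} are disjoint, each induces a connected subgraph, and every pair is joined by at least one edge of G. Contracting each set to a single vertex therefore yields K_{4} as a minor, and since treewidth is minor-monotone, tw(G) ≥ tw(K_{4}) = 3. Combining the bounds, tw(G) = 3.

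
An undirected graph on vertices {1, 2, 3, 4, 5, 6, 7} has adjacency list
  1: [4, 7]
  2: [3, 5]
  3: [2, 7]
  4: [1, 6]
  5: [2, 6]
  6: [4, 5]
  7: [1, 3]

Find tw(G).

2

A width-2 tree decomposition is:
Bags: B1 = {4, 5, 6}  B2 = {2, 4, 5}  B3 = {2, 3, 4}  B4 = {3, 4, 7}  B5 = {1, 4, 7}
Tree: B1–B2, B2–B3, B3–B4, B4–B5
Every bag has size at most 3, so the width is 3 − 1 = 2 and tw(G) ≤ 2. The edges 4–6–5–2–3–7–1–4 form a cycle, so G is not a tree and its treewidth is at least 2. Therefore the treewidth is 2.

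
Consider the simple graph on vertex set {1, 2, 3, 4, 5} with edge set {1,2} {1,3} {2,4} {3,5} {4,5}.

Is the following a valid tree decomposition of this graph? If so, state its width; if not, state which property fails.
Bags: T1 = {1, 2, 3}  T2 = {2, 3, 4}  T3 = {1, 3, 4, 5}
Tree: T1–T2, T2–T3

A tree decomposition must satisfy three properties: every vertex lies in some bag; for every edge, both endpoints lie together in some bag; and for every vertex, the bags containing it form a connected subtree. Here bags containing vertex 1 are not connected in the tree, so the decomposition is invalid.

No — bags containing vertex 1 are not connected in the tree.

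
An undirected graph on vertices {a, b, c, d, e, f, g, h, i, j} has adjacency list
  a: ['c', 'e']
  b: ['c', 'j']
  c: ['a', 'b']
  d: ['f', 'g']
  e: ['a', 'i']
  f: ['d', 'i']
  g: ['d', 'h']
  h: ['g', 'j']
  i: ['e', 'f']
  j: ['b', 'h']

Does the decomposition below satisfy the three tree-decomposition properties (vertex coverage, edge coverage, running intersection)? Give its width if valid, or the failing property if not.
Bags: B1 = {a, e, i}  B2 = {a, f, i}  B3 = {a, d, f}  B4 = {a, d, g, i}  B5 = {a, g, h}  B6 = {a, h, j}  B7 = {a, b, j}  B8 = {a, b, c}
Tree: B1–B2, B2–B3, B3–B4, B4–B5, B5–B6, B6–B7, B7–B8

No — bags containing vertex i are not connected in the tree.

A tree decomposition must satisfy three properties: every vertex lies in some bag; for every edge, both endpoints lie together in some bag; and for every vertex, the bags containing it form a connected subtree. Here bags containing vertex i are not connected in the tree, so the decomposition is invalid.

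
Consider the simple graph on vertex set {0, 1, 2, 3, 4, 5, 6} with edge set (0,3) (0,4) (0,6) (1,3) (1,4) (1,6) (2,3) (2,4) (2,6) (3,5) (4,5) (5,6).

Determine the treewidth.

3

A width-3 tree decomposition is:
Bags: B1 = {0, 3, 4, 6}  B2 = {3, 4, 5, 6}  B3 = {1, 3, 4, 6}  B4 = {2, 3, 4, 6}
Tree: B1–B2, B2–B3, B3–B4
The largest bag has 4 vertices, giving width 3; this decomposition certifies tw(G) ≤ 3. For the lower bound: the 4 vertex sets {0,6}, {4,5}, {3}, {1} are disjoint, each induces a connected subgraph, and every pair is joined by at least one edge of G. Contracting each set to a single vertex therefore yields K_{4} as a minor, and since treewidth is minor-monotone, tw(G) ≥ tw(K_{4}) = 3. Therefore the treewidth is 3.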